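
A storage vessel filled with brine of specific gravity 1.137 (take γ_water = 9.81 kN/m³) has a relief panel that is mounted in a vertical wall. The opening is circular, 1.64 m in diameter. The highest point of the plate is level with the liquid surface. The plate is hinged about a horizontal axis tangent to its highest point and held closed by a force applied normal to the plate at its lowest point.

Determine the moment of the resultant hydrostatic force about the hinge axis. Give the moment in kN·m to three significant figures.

M ≈ 19.8 kN·m

γ = 1.137 × 9.81 = 11.15397 kN/m³.
The centroid is at the centre, 0.82 m below the top of the plate, so the centroid depth is h_c = 0.82 m.
A = π(0.82)² = 2.11241 m².
Resultant F = γ·h_c·A = 11.15397 × 0.82 × 2.11241 = 19.3206 kN.
I_c = πr⁴/4 = π × 0.82⁴/4 = 0.355096 m⁴.
Centre of pressure: y_p = y_c + I_c/(y_c·A) = 0.82 + 0.355096/(0.82 × 2.11241) = 0.82 + 0.205 = 1.025 m along the plane.
The resultant acts 0.82 + 0.205 = 1.025 m (along the plate) below the hinge at the top edge, so the moment about the hinge is M = F × 1.025 = 19.3206 × 1.025 = 19.8036 kN·m.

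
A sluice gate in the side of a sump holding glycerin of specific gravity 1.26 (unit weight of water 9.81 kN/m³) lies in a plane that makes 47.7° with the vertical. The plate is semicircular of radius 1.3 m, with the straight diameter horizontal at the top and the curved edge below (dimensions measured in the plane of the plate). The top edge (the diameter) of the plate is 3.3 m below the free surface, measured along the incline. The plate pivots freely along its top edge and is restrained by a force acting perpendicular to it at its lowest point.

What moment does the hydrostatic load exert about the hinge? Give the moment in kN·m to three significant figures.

γ = 1.26 × 9.81 = 12.3606 kN/m³.
The plate makes 47.7° with the vertical, i.e. θ = 90° − 47.7° = 42.3° to the horizontal. Measuring y along the incline from the free-surface line, vertical depth h = y·sinθ with sinθ = 0.673013.
The centroid of a semicircle lies 4r/(3π) = 0.551737 m from the diameter, here below the top edge, so y_c = 3.3 + 0.551737 = 3.85174 m and h_c = 3.85174 × 0.673013 = 2.59227 m.
A = πr²/2 = π × 1.3²/2 = 2.65465 m².
Resultant F = γ·h_c·A = 12.3606 × 2.59227 × 2.65465 = 85.0603 kN.
I_c = (π/8 − 8/(9π))·r⁴ = 0.109757 × 1.3⁴ = 0.313477 m⁴.
Centre of pressure: y_p = y_c + I_c/(y_c·A) = 3.85174 + 0.313477/(3.85174 × 2.65465) = 3.85174 + 0.0306578 = 3.8824 m along the plane.
The resultant acts 0.551737 + 0.0306578 = 0.582395 m (along the plate) below the hinge at the top edge, so the moment about the hinge is M = F × 0.582395 = 85.0603 × 0.582395 = 49.5387 kN·m.

M ≈ 49.5 kN·m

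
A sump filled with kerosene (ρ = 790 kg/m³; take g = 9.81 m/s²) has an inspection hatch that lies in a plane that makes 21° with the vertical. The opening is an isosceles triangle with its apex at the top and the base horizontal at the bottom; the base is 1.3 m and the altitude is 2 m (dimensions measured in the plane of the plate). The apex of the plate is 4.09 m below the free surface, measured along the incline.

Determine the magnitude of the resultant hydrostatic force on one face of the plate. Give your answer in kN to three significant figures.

F ≈ 51.0 kN

γ = ρg = 790 × 9.81 / 1000 = 7.7499 kN/m³.
The plate makes 21° with the vertical, i.e. θ = 90° − 21° = 69° to the horizontal. Measuring y along the incline from the free-surface line, vertical depth h = y·sinθ with sinθ = 0.933580.
With the apex up, the centroid sits 2h/3 = 2 × 2/3 = 1.33333 m below the apex, so y_c = 4.09 + 1.33333 = 5.42333 m and h_c = 5.42333 × 0.933580 = 5.06311 m.
A = ½ × 1.3 × 2 = 1.3 m².
Resultant F = γ·h_c·A = 7.7499 × 5.06311 × 1.3 = 51.0102 kN.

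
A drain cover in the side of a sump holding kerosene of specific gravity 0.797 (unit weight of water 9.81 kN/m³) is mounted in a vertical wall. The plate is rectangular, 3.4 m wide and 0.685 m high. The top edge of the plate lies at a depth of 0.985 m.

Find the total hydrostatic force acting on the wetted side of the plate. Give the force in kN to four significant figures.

F ≈ 24.17 kN

γ = 0.797 × 9.81 = 7.81857 kN/m³.
The centroid lies 0.685/2 = 0.3425 m below the top edge, so the centroid depth is h_c = 0.985 + 0.3425 = 1.3275 m.
A = 3.4 × 0.685 = 2.329 m².
Resultant F = γ·h_c·A = 7.81857 × 1.3275 × 2.329 = 24.173 kN.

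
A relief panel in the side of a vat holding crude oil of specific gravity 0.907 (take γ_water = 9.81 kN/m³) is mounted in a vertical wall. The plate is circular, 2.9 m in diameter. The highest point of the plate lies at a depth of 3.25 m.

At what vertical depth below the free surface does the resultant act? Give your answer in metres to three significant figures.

γ = 0.907 × 9.81 = 8.89767 kN/m³.
The centroid is at the centre, 1.45 m below the top of the plate, so the centroid depth is h_c = 3.25 + 1.45 = 4.7 m.
A = π(1.45)² = 6.6052 m².
Resultant F = γ·h_c·A = 8.89767 × 4.7 × 6.6052 = 276.223 kN.
I_c = πr⁴/4 = π × 1.45⁴/4 = 3.47186 m⁴.
Centre of pressure: y_p = y_c + I_c/(y_c·A) = 4.7 + 3.47186/(4.7 × 6.6052) = 4.7 + 0.111835 = 4.81184 m along the plane.

h_p = 4.81 m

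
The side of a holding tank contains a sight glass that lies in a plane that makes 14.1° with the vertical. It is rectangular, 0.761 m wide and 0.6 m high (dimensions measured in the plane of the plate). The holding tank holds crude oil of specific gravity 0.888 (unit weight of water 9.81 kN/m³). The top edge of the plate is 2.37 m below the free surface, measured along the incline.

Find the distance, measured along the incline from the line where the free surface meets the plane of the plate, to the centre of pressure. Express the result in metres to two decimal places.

γ = 0.888 × 9.81 = 8.71128 kN/m³.
The plate makes 14.1° with the vertical, i.e. θ = 90° − 14.1° = 75.9° to the horizontal. Measuring y along the incline from the free-surface line, vertical depth h = y·sinθ with sinθ = 0.969872.
The centroid lies 0.6/2 = 0.3 m below the top edge, so y_c = 2.37 + 0.3 = 2.67 m and h_c = 2.67 × 0.969872 = 2.58956 m.
A = 0.761 × 0.6 = 0.4566 m².
Resultant F = γ·h_c·A = 8.71128 × 2.58956 × 0.4566 = 10.3002 kN.
I_c = b·h³/12 = 0.761 × 0.6³/12 = 0.013698 m⁴.
Centre of pressure: y_p = y_c + I_c/(y_c·A) = 2.67 + 0.013698/(2.67 × 0.4566) = 2.67 + 0.011236 = 2.68124 m along the plane.

y_p = 2.68 m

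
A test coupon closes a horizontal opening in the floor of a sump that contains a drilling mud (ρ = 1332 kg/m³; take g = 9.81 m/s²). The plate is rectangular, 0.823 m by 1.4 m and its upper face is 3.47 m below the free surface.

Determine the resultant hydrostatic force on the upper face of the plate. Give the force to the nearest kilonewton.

F ≈ 52 kN

γ = ρg = 1332 × 9.81 / 1000 = 13.06692 kN/m³.
The plate is horizontal, so pressure is uniform at p = γ·h = 13.06692 × 3.47 = 45.3422 kN/m².
A = 0.823 × 1.4 = 1.1522 m².
F = p·A = 45.3422 × 1.1522 = 52.2433 kN.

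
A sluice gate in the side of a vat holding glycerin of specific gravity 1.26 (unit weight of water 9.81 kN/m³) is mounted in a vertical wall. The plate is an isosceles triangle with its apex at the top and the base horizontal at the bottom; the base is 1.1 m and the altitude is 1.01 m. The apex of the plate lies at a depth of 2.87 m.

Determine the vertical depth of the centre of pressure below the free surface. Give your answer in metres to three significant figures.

γ = 1.26 × 9.81 = 12.3606 kN/m³.
With the apex up, the centroid sits 2h/3 = 2 × 1.01/3 = 0.673333 m below the apex, so the centroid depth is h_c = 2.87 + 0.673333 = 3.54333 m.
A = ½ × 1.1 × 1.01 = 0.5555 m².
Resultant F = γ·h_c·A = 12.3606 × 3.54333 × 0.5555 = 24.3296 kN.
I_c = b·h³/36 = 1.1 × 1.01³/36 = 0.0314814 m⁴.
Centre of pressure: y_p = y_c + I_c/(y_c·A) = 3.54333 + 0.0314814/(3.54333 × 0.5555) = 3.54333 + 0.015994 = 3.55932 m along the plane.

h_p = 3.56 m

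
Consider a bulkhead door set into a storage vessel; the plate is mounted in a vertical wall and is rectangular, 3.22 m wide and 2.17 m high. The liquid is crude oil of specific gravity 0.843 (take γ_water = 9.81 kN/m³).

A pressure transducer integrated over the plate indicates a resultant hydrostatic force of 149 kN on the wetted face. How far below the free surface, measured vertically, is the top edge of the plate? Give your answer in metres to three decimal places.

d_top ≈ 1.494 m

γ = 0.843 × 9.81 = 8.26983 kN/m³.
A = 3.22 × 2.17 = 6.9874 m².
From F = γ·h_c·A, the centroid depth is h_c = 149/(8.26983 × 6.9874) = 2.57854 m.
The centroid lies 2.17/2 = 1.085 m below the top edge, so the top edge sits at h_top = 2.57854 − 1.085 = 1.49354 m below the surface.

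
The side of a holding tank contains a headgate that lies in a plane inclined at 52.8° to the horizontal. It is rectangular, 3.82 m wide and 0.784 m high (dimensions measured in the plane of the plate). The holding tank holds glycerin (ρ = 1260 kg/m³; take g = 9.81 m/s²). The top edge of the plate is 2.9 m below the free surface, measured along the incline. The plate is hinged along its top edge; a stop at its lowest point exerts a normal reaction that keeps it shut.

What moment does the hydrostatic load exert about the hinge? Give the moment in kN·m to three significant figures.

M ≈ 39.6 kN·m

γ = ρg = 1260 × 9.81 / 1000 = 12.3606 kN/m³.
Let θ = 52.8° be the plate's angle to the horizontal; measure y along the incline from where the plane meets the free surface. Vertical depth h = y·sinθ with sinθ = 0.796530.
The centroid lies 0.784/2 = 0.392 m below the top edge, so y_c = 2.9 + 0.392 = 3.292 m and h_c = 3.292 × 0.796530 = 2.62218 m.
A = 3.82 × 0.784 = 2.99488 m².
Resultant F = γ·h_c·A = 12.3606 × 2.62218 × 2.99488 = 97.0692 kN.
I_c = b·h³/12 = 3.82 × 0.784³/12 = 0.153402 m⁴.
Centre of pressure: y_p = y_c + I_c/(y_c·A) = 3.292 + 0.153402/(3.292 × 2.99488) = 3.292 + 0.0155594 = 3.30756 m along the plane.
The resultant acts 0.392 + 0.0155594 = 0.407559 m (along the plate) below the hinge at the top edge, so the moment about the hinge is M = F × 0.407559 = 97.0692 × 0.407559 = 39.5614 kN·m.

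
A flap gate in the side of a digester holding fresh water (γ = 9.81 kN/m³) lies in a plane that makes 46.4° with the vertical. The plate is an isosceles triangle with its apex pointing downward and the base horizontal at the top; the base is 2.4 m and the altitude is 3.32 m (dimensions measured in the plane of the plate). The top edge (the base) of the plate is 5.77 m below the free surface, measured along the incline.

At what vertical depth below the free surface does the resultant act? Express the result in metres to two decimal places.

h_p = 4.80 m

γ = 9.81 kN/m³.
The plate makes 46.4° with the vertical, i.e. θ = 90° − 46.4° = 43.6° to the horizontal. Measuring y along the incline from the free-surface line, vertical depth h = y·sinθ with sinθ = 0.689620.
With the apex down, the centroid sits h/3 = 3.32/3 = 1.10667 m below the base (the top edge), so y_c = 5.77 + 1.10667 = 6.87667 m and h_c = 6.87667 × 0.689620 = 4.74229 m.
A = ½ × 2.4 × 3.32 = 3.984 m².
Resultant F = γ·h_c·A = 9.81 × 4.74229 × 3.984 = 185.343 kN.
I_c = b·h³/36 = 2.4 × 3.32³/36 = 2.43962 m⁴.
Centre of pressure: y_p = y_c + I_c/(y_c·A) = 6.87667 + 2.43962/(6.87667 × 3.984) = 6.87667 + 0.0890481 = 6.96572 m along the plane.
Vertically, h_p = y_p·sinθ = 6.96572 × 0.689620 = 4.8037 m.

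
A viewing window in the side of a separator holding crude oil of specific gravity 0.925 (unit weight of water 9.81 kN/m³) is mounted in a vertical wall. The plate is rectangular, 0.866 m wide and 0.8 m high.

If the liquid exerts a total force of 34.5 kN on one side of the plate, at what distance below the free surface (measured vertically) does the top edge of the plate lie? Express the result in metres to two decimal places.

d_top ≈ 5.09 m

γ = 0.925 × 9.81 = 9.07425 kN/m³.
A = 0.866 × 0.8 = 0.6928 m².
From F = γ·h_c·A, the centroid depth is h_c = 34.5/(9.07425 × 0.6928) = 5.48783 m.
The centroid lies 0.8/2 = 0.4 m below the top edge, so the top edge sits at h_top = 5.48783 − 0.4 = 5.08783 m below the surface.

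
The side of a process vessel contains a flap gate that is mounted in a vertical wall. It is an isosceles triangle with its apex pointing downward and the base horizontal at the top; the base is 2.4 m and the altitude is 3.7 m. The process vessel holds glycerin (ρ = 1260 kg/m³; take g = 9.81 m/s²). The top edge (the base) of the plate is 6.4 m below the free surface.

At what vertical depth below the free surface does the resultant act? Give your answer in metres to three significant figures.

γ = ρg = 1260 × 9.81 / 1000 = 12.3606 kN/m³.
With the apex down, the centroid sits h/3 = 3.7/3 = 1.23333 m below the base (the top edge), so the centroid depth is h_c = 6.4 + 1.23333 = 7.63333 m.
A = ½ × 2.4 × 3.7 = 4.44 m².
Resultant F = γ·h_c·A = 12.3606 × 7.63333 × 4.44 = 418.925 kN.
I_c = b·h³/36 = 2.4 × 3.7³/36 = 3.37687 m⁴.
Centre of pressure: y_p = y_c + I_c/(y_c·A) = 7.63333 + 3.37687/(7.63333 × 4.44) = 7.63333 + 0.0996362 = 7.73297 m along the plane.

h_p = 7.73 m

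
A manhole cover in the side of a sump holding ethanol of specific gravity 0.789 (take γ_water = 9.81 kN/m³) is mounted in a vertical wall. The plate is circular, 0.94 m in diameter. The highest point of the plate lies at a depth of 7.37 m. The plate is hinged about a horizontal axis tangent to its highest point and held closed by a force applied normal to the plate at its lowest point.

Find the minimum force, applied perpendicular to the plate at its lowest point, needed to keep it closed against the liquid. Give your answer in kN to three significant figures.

P ≈ 21.4 kN

γ = 0.789 × 9.81 = 7.74009 kN/m³.
The centroid is at the centre, 0.47 m below the top of the plate, so the centroid depth is h_c = 7.37 + 0.47 = 7.84 m.
A = π(0.47)² = 0.693978 m².
Resultant F = γ·h_c·A = 7.74009 × 7.84 × 0.693978 = 42.1122 kN.
I_c = πr⁴/4 = π × 0.47⁴/4 = 0.0383249 m⁴.
Centre of pressure: y_p = y_c + I_c/(y_c·A) = 7.84 + 0.0383249/(7.84 × 0.693978) = 7.84 + 0.007044 = 7.84704 m along the plane.
The resultant acts 0.47 + 0.007044 = 0.477044 m (along the plate) below the hinge at the top edge, so the moment about the hinge is M = F × 0.477044 = 42.1122 × 0.477044 = 20.0894 kN·m.
A normal force at the bottom, 0.94 m from the hinge, must supply this moment: P = 20.0894/0.94 = 21.3717 kN.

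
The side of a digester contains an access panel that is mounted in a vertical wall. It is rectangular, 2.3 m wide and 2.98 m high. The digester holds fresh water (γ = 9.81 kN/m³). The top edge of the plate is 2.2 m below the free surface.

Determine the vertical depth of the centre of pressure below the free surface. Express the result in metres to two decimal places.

γ = 9.81 kN/m³.
The centroid lies 2.98/2 = 1.49 m below the top edge, so the centroid depth is h_c = 2.2 + 1.49 = 3.69 m.
A = 2.3 × 2.98 = 6.854 m².
Resultant F = γ·h_c·A = 9.81 × 3.69 × 6.854 = 248.107 kN.
I_c = b·h³/12 = 2.3 × 2.98³/12 = 5.07219 m⁴.
Centre of pressure: y_p = y_c + I_c/(y_c·A) = 3.69 + 5.07219/(3.69 × 6.854) = 3.69 + 0.200551 = 3.89055 m along the plane.

h_p = 3.89 m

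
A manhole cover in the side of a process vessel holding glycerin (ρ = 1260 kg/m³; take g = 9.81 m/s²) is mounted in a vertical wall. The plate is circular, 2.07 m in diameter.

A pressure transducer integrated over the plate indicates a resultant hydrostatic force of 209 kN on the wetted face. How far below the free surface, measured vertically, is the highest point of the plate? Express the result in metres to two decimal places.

d_top ≈ 3.99 m

γ = ρg = 1260 × 9.81 / 1000 = 12.3606 kN/m³.
A = π(1.035)² = 3.36535 m².
From F = γ·h_c·A, the centroid depth is h_c = 209/(12.3606 × 3.36535) = 5.02431 m.
The centroid is at the centre, 1.035 m below the top of the plate, so the highest point sits at h_top = 5.02431 − 1.035 = 3.98931 m below the surface.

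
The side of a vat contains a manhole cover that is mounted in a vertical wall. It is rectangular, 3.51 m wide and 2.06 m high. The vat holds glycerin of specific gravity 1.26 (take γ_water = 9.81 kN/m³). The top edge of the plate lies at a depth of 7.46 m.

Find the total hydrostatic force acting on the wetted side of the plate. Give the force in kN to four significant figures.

γ = 1.26 × 9.81 = 12.3606 kN/m³.
The centroid lies 2.06/2 = 1.03 m below the top edge, so the centroid depth is h_c = 7.46 + 1.03 = 8.49 m.
A = 3.51 × 2.06 = 7.2306 m².
Resultant F = γ·h_c·A = 12.3606 × 8.49 × 7.2306 = 758.79 kN.

F ≈ 758.8 kN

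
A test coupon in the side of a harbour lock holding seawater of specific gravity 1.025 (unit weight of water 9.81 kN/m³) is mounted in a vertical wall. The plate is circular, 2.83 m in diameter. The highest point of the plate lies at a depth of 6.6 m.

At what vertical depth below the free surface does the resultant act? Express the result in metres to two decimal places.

γ = 1.025 × 9.81 = 10.05525 kN/m³.
The centroid is at the centre, 1.415 m below the top of the plate, so the centroid depth is h_c = 6.6 + 1.415 = 8.015 m.
A = π(1.415)² = 6.29018 m².
Resultant F = γ·h_c·A = 10.05525 × 8.015 × 6.29018 = 506.943 kN.
I_c = πr⁴/4 = π × 1.415⁴/4 = 3.14859 m⁴.
Centre of pressure: y_p = y_c + I_c/(y_c·A) = 8.015 + 3.14859/(8.015 × 6.29018) = 8.015 + 0.0624525 = 8.07745 m along the plane.

h_p = 8.08 m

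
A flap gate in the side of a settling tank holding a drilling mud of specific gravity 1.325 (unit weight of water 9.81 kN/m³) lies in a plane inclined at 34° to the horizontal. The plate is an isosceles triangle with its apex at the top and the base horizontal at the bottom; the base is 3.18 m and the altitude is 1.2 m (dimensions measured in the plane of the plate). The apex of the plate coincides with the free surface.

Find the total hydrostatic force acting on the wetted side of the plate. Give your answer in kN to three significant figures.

γ = 1.325 × 9.81 = 12.99825 kN/m³.
Let θ = 34° be the plate's angle to the horizontal; measure y along the incline from where the plane meets the free surface. Vertical depth h = y·sinθ with sinθ = 0.559193.
With the apex up, the centroid sits 2h/3 = 2 × 1.2/3 = 0.8 m below the apex, so y_c = 0.8 m and h_c = 0.8 × 0.559193 = 0.447354 m.
A = ½ × 3.18 × 1.2 = 1.908 m².
Resultant F = γ·h_c·A = 12.99825 × 0.447354 × 1.908 = 11.0947 kN.

F ≈ 11.1 kN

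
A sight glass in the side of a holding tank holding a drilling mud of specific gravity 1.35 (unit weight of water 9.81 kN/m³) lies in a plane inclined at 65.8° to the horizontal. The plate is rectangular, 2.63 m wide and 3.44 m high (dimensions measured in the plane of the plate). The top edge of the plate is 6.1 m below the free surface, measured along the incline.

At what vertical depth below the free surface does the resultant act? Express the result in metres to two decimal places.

γ = 1.35 × 9.81 = 13.2435 kN/m³.
Let θ = 65.8° be the plate's angle to the horizontal; measure y along the incline from where the plane meets the free surface. Vertical depth h = y·sinθ with sinθ = 0.912120.
The centroid lies 3.44/2 = 1.72 m below the top edge, so y_c = 6.1 + 1.72 = 7.82 m and h_c = 7.82 × 0.912120 = 7.13278 m.
A = 2.63 × 3.44 = 9.0472 m².
Resultant F = γ·h_c·A = 13.2435 × 7.13278 × 9.0472 = 854.625 kN.
I_c = b·h³/12 = 2.63 × 3.44³/12 = 8.92175 m⁴.
Centre of pressure: y_p = y_c + I_c/(y_c·A) = 7.82 + 8.92175/(7.82 × 9.0472) = 7.82 + 0.126104 = 7.9461 m along the plane.
Vertically, h_p = y_p·sinθ = 7.9461 × 0.912120 = 7.2478 m.

h_p = 7.25 m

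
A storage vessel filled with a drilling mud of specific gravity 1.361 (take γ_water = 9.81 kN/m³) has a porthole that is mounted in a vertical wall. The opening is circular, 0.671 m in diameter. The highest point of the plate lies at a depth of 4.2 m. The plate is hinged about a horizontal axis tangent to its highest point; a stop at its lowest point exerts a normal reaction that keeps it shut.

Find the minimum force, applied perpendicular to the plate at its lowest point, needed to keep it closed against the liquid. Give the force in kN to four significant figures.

γ = 1.361 × 9.81 = 13.35141 kN/m³.
The centroid is at the centre, 0.3355 m below the top of the plate, so the centroid depth is h_c = 4.2 + 0.3355 = 4.5355 m.
A = π(0.3355)² = 0.353618 m².
Resultant F = γ·h_c·A = 13.35141 × 4.5355 × 0.353618 = 21.4135 kN.
I_c = πr⁴/4 = π × 0.3355⁴/4 = 0.00995085 m⁴.
Centre of pressure: y_p = y_c + I_c/(y_c·A) = 4.5355 + 0.00995085/(4.5355 × 0.353618) = 4.5355 + 0.00620441 = 4.5417 m along the plane.
The resultant acts 0.3355 + 0.00620441 = 0.341704 m (along the plate) below the hinge at the top edge, so the moment about the hinge is M = F × 0.341704 = 21.4135 × 0.341704 = 7.31708 kN·m.
A normal force at the bottom, 0.671 m from the hinge, must supply this moment: P = 7.31708/0.671 = 10.9047 kN.

P ≈ 10.90 kN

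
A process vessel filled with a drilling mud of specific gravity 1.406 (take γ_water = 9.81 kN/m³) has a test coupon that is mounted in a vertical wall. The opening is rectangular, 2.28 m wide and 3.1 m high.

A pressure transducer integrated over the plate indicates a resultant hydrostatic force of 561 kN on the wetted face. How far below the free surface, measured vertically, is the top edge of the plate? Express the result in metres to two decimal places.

γ = 1.406 × 9.81 = 13.79286 kN/m³.
A = 2.28 × 3.1 = 7.068 m².
From F = γ·h_c·A, the centroid depth is h_c = 561/(13.79286 × 7.068) = 5.75456 m.
The centroid lies 3.1/2 = 1.55 m below the top edge, so the top edge sits at h_top = 5.75456 − 1.55 = 4.20456 m below the surface.

d_top ≈ 4.20 m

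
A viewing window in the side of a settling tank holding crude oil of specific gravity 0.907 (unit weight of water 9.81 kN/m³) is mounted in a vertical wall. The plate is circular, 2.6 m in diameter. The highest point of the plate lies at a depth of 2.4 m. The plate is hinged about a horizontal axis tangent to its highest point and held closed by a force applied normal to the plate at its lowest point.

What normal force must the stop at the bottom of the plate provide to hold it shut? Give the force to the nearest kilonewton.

P ≈ 95 kN

γ = 0.907 × 9.81 = 8.89767 kN/m³.
The centroid is at the centre, 1.3 m below the top of the plate, so the centroid depth is h_c = 2.4 + 1.3 = 3.7 m.
A = π(1.3)² = 5.30929 m².
Resultant F = γ·h_c·A = 8.89767 × 3.7 × 5.30929 = 174.789 kN.
I_c = πr⁴/4 = π × 1.3⁴/4 = 2.24318 m⁴.
Centre of pressure: y_p = y_c + I_c/(y_c·A) = 3.7 + 2.24318/(3.7 × 5.30929) = 3.7 + 0.114189 = 3.81419 m along the plane.
The resultant acts 1.3 + 0.114189 = 1.41419 m (along the plate) below the hinge at the top edge, so the moment about the hinge is M = F × 1.41419 = 174.789 × 1.41419 = 247.185 kN·m.
A normal force at the bottom, 2.6 m from the hinge, must supply this moment: P = 247.185/2.6 = 95.0712 kN.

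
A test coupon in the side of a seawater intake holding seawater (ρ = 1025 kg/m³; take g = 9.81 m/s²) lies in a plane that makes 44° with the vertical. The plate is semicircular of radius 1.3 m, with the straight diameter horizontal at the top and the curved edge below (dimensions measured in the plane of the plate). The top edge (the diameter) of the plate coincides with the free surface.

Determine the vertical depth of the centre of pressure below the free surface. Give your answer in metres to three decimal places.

h_p = 0.551 m

γ = ρg = 1025 × 9.81 / 1000 = 10.05525 kN/m³.
The plate makes 44° with the vertical, i.e. θ = 90° − 44° = 46° to the horizontal. Measuring y along the incline from the free-surface line, vertical depth h = y·sinθ with sinθ = 0.719340.
The centroid of a semicircle lies 4r/(3π) = 0.551737 m from the diameter, here below the top edge, so y_c = 0.551737 m and h_c = 0.551737 × 0.719340 = 0.396886 m.
A = πr²/2 = π × 1.3²/2 = 2.65465 m².
Resultant F = γ·h_c·A = 10.05525 × 0.396886 × 2.65465 = 10.5941 kN.
I_c = (π/8 − 8/(9π))·r⁴ = 0.109757 × 1.3⁴ = 0.313477 m⁴.
Centre of pressure: y_p = y_c + I_c/(y_c·A) = 0.551737 + 0.313477/(0.551737 × 2.65465) = 0.551737 + 0.214026 = 0.765763 m along the plane.
Vertically, h_p = y_p·sinθ = 0.765763 × 0.719340 = 0.550844 m.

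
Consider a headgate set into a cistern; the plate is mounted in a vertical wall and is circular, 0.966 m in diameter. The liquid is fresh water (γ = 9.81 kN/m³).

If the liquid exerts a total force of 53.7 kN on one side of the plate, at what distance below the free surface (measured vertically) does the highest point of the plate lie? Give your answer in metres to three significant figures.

γ = 9.81 kN/m³.
A = π(0.483)² = 0.732899 m².
From F = γ·h_c·A, the centroid depth is h_c = 53.7/(9.81 × 0.732899) = 7.46898 m.
The centroid is at the centre, 0.483 m below the top of the plate, so the highest point sits at h_top = 7.46898 − 0.483 = 6.98598 m below the surface.

d_top ≈ 6.99 m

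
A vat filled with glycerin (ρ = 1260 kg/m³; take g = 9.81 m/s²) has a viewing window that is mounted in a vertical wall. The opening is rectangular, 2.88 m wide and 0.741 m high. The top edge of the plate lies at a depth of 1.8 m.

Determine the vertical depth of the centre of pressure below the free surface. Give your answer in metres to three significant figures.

h_p = 2.19 m

γ = ρg = 1260 × 9.81 / 1000 = 12.3606 kN/m³.
The centroid lies 0.741/2 = 0.3705 m below the top edge, so the centroid depth is h_c = 1.8 + 0.3705 = 2.1705 m.
A = 2.88 × 0.741 = 2.13408 m².
Resultant F = γ·h_c·A = 12.3606 × 2.1705 × 2.13408 = 57.2546 kN.
I_c = b·h³/12 = 2.88 × 0.741³/12 = 0.0976486 m⁴.
Centre of pressure: y_p = y_c + I_c/(y_c·A) = 2.1705 + 0.0976486/(2.1705 × 2.13408) = 2.1705 + 0.0210812 = 2.19158 m along the plane.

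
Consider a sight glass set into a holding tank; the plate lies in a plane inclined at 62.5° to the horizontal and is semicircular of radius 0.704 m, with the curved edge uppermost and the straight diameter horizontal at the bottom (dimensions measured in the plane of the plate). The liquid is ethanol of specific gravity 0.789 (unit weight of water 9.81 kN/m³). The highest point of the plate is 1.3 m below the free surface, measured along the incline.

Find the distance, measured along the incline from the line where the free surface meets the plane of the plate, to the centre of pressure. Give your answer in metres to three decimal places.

γ = 0.789 × 9.81 = 7.74009 kN/m³.
Let θ = 62.5° be the plate's angle to the horizontal; measure y along the incline from where the plane meets the free surface. Vertical depth h = y·sinθ with sinθ = 0.887011.
The centroid lies 4r/(3π) = 0.298787 m above the diameter, so r − 4r/(3π) = 0.704 − 0.298787 = 0.405213 m below the topmost point, so y_c = 1.3 + 0.405213 = 1.70521 m and h_c = 1.70521 × 0.887011 = 1.51254 m.
A = πr²/2 = π × 0.704²/2 = 0.778512 m².
Resultant F = γ·h_c·A = 7.74009 × 1.51254 × 0.778512 = 9.11419 kN.
I_c = (π/8 − 8/(9π))·r⁴ = 0.109757 × 0.704⁴ = 0.0269602 m⁴.
Centre of pressure: y_p = y_c + I_c/(y_c·A) = 1.70521 + 0.0269602/(1.70521 × 0.778512) = 1.70521 + 0.0203086 = 1.72552 m along the plane.

y_p = 1.726 m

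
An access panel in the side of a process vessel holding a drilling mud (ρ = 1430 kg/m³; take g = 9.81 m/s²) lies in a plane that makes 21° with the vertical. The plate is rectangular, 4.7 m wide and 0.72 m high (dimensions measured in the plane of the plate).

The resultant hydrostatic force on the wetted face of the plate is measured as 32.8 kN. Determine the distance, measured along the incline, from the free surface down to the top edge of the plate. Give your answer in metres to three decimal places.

y_top ≈ 0.380 m

γ = ρg = 1430 × 9.81 / 1000 = 14.0283 kN/m³.
A = 4.7 × 0.72 = 3.384 m².
From F = γ·h_c·A, the centroid depth is h_c = 32.8/(14.0283 × 3.384) = 0.690937 m.
The plate makes 21° with the vertical, i.e. θ = 90° − 21° = 69° to the horizontal. Measuring y along the incline from the free-surface line, vertical depth h = y·sinθ with sinθ = 0.933580.
Along the incline, y_c = h_c/sinθ = 0.690937/0.933580 = 0.740094 m.
The centroid lies 0.72/2 = 0.36 m below the top edge, so the top edge sits at y_top = 0.740094 − 0.36 = 0.380094 m along the incline.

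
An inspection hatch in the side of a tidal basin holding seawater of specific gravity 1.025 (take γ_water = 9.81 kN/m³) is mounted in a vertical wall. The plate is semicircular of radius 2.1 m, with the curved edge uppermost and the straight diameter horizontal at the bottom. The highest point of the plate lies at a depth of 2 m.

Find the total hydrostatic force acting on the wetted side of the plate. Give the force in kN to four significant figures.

F ≈ 223.5 kN

γ = 1.025 × 9.81 = 10.05525 kN/m³.
The centroid lies 4r/(3π) = 0.891268 m above the diameter, so r − 4r/(3π) = 2.1 − 0.891268 = 1.20873 m below the topmost point, so the centroid depth is h_c = 2 + 1.20873 = 3.20873 m.
A = πr²/2 = π × 2.1²/2 = 6.92721 m².
Resultant F = γ·h_c·A = 10.05525 × 3.20873 × 6.92721 = 223.504 kN.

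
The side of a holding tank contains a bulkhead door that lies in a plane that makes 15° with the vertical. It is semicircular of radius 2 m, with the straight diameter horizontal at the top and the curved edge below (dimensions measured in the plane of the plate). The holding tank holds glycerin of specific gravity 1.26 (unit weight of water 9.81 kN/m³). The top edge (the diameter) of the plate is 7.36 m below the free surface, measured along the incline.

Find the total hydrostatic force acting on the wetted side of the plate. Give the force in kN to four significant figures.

γ = 1.26 × 9.81 = 12.3606 kN/m³.
The plate makes 15° with the vertical, i.e. θ = 90° − 15° = 75° to the horizontal. Measuring y along the incline from the free-surface line, vertical depth h = y·sinθ with sinθ = 0.965926.
The centroid of a semicircle lies 4r/(3π) = 0.848826 m from the diameter, here below the top edge, so y_c = 7.36 + 0.848826 = 8.20883 m and h_c = 8.20883 × 0.965926 = 7.92912 m.
A = πr²/2 = π × 2²/2 = 6.28319 m².
Resultant F = γ·h_c·A = 12.3606 × 7.92912 × 6.28319 = 615.807 kN.

F ≈ 615.8 kN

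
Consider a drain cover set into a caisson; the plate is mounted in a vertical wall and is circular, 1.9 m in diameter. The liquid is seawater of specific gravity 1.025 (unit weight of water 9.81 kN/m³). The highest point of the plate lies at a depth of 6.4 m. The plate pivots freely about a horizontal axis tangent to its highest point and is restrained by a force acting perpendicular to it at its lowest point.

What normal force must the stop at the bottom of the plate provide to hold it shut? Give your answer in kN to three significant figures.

P ≈ 108 kN

γ = 1.025 × 9.81 = 10.05525 kN/m³.
The centroid is at the centre, 0.95 m below the top of the plate, so the centroid depth is h_c = 6.4 + 0.95 = 7.35 m.
A = π(0.95)² = 2.83529 m².
Resultant F = γ·h_c·A = 10.05525 × 7.35 × 2.83529 = 209.545 kN.
I_c = πr⁴/4 = π × 0.95⁴/4 = 0.639712 m⁴.
Centre of pressure: y_p = y_c + I_c/(y_c·A) = 7.35 + 0.639712/(7.35 × 2.83529) = 7.35 + 0.0306973 = 7.3807 m along the plane.
The resultant acts 0.95 + 0.0306973 = 0.980697 m (along the plate) below the hinge at the top edge, so the moment about the hinge is M = F × 0.980697 = 209.545 × 0.980697 = 205.5 kN·m.
A normal force at the bottom, 1.9 m from the hinge, must supply this moment: P = 205.5/1.9 = 108.158 kN.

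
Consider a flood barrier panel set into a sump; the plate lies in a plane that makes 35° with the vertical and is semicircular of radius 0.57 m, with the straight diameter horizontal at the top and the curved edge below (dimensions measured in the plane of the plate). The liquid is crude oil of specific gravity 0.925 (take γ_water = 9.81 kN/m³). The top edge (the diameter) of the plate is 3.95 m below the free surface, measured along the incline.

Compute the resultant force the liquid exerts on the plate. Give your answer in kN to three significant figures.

γ = 0.925 × 9.81 = 9.07425 kN/m³.
The plate makes 35° with the vertical, i.e. θ = 90° − 35° = 55° to the horizontal. Measuring y along the incline from the free-surface line, vertical depth h = y·sinθ with sinθ = 0.819152.
The centroid of a semicircle lies 4r/(3π) = 0.241916 m from the diameter, here below the top edge, so y_c = 3.95 + 0.241916 = 4.19192 m and h_c = 4.19192 × 0.819152 = 3.43382 m.
A = πr²/2 = π × 0.57²/2 = 0.510352 m².
Resultant F = γ·h_c·A = 9.07425 × 3.43382 × 0.510352 = 15.9022 kN.

F ≈ 15.9 kN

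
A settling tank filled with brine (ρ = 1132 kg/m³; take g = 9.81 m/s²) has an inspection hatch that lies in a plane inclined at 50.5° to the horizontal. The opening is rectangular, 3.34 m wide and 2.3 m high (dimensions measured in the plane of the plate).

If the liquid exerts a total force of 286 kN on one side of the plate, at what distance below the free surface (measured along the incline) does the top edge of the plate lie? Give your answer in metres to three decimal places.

γ = ρg = 1132 × 9.81 / 1000 = 11.10492 kN/m³.
A = 3.34 × 2.3 = 7.682 m².
From F = γ·h_c·A, the centroid depth is h_c = 286/(11.10492 × 7.682) = 3.35256 m.
Let θ = 50.5° be the plate's angle to the horizontal; measure y along the incline from where the plane meets the free surface. Vertical depth h = y·sinθ with sinθ = 0.771625.
Along the incline, y_c = h_c/sinθ = 3.35256/0.771625 = 4.3448 m.
The centroid lies 2.3/2 = 1.15 m below the top edge, so the top edge sits at y_top = 4.3448 − 1.15 = 3.1948 m along the incline.

y_top ≈ 3.195 m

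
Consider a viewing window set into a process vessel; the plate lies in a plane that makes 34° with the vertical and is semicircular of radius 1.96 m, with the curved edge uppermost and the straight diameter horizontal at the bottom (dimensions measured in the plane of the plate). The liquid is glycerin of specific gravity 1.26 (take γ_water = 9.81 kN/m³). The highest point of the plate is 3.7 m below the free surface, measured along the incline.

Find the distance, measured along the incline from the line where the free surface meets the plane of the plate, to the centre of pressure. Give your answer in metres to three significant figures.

γ = 1.26 × 9.81 = 12.3606 kN/m³.
The plate makes 34° with the vertical, i.e. θ = 90° − 34° = 56° to the horizontal. Measuring y along the incline from the free-surface line, vertical depth h = y·sinθ with sinθ = 0.829038.
The centroid lies 4r/(3π) = 0.83185 m above the diameter, so r − 4r/(3π) = 1.96 − 0.83185 = 1.12815 m below the topmost point, so y_c = 3.7 + 1.12815 = 4.82815 m and h_c = 4.82815 × 0.829038 = 4.00272 m.
A = πr²/2 = π × 1.96²/2 = 6.03437 m².
Resultant F = γ·h_c·A = 12.3606 × 4.00272 × 6.03437 = 298.557 kN.
I_c = (π/8 − 8/(9π))·r⁴ = 0.109757 × 1.96⁴ = 1.61978 m⁴.
Centre of pressure: y_p = y_c + I_c/(y_c·A) = 4.82815 + 1.61978/(4.82815 × 6.03437) = 4.82815 + 0.055596 = 4.88375 m along the plane.

y_p = 4.88 m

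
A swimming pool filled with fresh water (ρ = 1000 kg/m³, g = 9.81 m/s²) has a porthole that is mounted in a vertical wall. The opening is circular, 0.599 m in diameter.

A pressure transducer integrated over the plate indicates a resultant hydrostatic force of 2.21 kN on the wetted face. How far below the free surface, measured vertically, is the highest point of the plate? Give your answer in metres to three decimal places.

d_top ≈ 0.500 m

γ = ρg = 1000 × 9.81 = 9810 N/m³ = 9.81 kN/m³.
A = π(0.2995)² = 0.281802 m².
From F = γ·h_c·A, the centroid depth is h_c = 2.21/(9.81 × 0.281802) = 0.799428 m.
The centroid is at the centre, 0.2995 m below the top of the plate, so the highest point sits at h_top = 0.799428 − 0.2995 = 0.499928 m below the surface.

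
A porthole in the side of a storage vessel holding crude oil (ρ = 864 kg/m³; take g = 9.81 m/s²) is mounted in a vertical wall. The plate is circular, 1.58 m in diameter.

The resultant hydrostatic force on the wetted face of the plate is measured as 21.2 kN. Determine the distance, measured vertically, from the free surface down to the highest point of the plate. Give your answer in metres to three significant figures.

γ = ρg = 864 × 9.81 / 1000 = 8.47584 kN/m³.
A = π(0.79)² = 1.96067 m².
From F = γ·h_c·A, the centroid depth is h_c = 21.2/(8.47584 × 1.96067) = 1.2757 m.
The centroid is at the centre, 0.79 m below the top of the plate, so the highest point sits at h_top = 1.2757 − 0.79 = 0.4857 m below the surface.

d_top ≈ 0.486 m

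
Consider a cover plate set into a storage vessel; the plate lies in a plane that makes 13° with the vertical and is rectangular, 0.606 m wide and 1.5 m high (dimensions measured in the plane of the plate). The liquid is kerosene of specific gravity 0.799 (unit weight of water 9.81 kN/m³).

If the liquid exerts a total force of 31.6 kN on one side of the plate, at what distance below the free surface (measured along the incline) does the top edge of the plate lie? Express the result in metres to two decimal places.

γ = 0.799 × 9.81 = 7.83819 kN/m³.
A = 0.606 × 1.5 = 0.909 m².
From F = γ·h_c·A, the centroid depth is h_c = 31.6/(7.83819 × 0.909) = 4.43514 m.
The plate makes 13° with the vertical, i.e. θ = 90° − 13° = 77° to the horizontal. Measuring y along the incline from the free-surface line, vertical depth h = y·sinθ with sinθ = 0.974370.
Along the incline, y_c = h_c/sinθ = 4.43514/0.974370 = 4.5518 m.
The centroid lies 1.5/2 = 0.75 m below the top edge, so the top edge sits at y_top = 4.5518 − 0.75 = 3.8018 m along the incline.

y_top ≈ 3.80 m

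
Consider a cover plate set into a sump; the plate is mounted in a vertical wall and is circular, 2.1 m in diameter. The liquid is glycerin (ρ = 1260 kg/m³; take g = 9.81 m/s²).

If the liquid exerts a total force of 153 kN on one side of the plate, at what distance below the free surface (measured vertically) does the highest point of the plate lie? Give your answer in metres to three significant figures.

d_top ≈ 2.52 m

γ = ρg = 1260 × 9.81 / 1000 = 12.3606 kN/m³.
A = π(1.05)² = 3.46361 m².
From F = γ·h_c·A, the centroid depth is h_c = 153/(12.3606 × 3.46361) = 3.57374 m.
The centroid is at the centre, 1.05 m below the top of the plate, so the highest point sits at h_top = 3.57374 − 1.05 = 2.52374 m below the surface.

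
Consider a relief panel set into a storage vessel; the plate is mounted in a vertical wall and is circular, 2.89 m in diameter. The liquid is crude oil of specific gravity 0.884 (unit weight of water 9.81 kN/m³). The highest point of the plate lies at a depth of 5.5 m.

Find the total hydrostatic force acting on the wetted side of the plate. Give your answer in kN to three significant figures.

γ = 0.884 × 9.81 = 8.67204 kN/m³.
The centroid is at the centre, 1.445 m below the top of the plate, so the centroid depth is h_c = 5.5 + 1.445 = 6.945 m.
A = π(1.445)² = 6.55972 m².
Resultant F = γ·h_c·A = 8.67204 × 6.945 × 6.55972 = 395.074 kN.

F ≈ 395 kN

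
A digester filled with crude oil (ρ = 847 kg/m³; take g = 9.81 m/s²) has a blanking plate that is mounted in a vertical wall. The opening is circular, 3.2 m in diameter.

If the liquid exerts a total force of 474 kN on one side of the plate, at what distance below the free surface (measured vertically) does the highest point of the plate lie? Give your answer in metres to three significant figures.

d_top ≈ 5.49 m

γ = ρg = 847 × 9.81 / 1000 = 8.30907 kN/m³.
A = π(1.6)² = 8.04248 m².
From F = γ·h_c·A, the centroid depth is h_c = 474/(8.30907 × 8.04248) = 7.0931 m.
The centroid is at the centre, 1.6 m below the top of the plate, so the highest point sits at h_top = 7.0931 − 1.6 = 5.4931 m below the surface.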